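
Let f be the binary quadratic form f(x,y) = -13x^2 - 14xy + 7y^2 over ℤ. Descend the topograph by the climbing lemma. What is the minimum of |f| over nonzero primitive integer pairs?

descent: ρ → (7,14,-13)  [lands on river]
river: ρ → (-13,12,8)
river: ρ → (8,20,-5)
river: ρ → (-5,20,8)
river: ρ → (8,12,-13)
river: ρ → (-13,14,7)
closes: descent 1, river 6
min |a| on river = 5

5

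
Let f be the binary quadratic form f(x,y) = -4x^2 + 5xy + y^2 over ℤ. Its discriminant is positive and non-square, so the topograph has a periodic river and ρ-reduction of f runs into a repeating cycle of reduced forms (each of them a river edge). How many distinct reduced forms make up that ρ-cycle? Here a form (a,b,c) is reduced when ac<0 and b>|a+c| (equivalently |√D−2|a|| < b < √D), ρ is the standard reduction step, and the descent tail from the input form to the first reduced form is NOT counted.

D = 41, ⌊√D⌋ = 6
river: ρ → (1,5,-4)
river: ρ → (-4,3,2)
river: ρ → (2,5,-2)
river: ρ → (-2,3,4)
river: ρ → (4,5,-1)
river: ρ → (-1,5,4)
river: ρ → (4,3,-2)
river: ρ → (-2,5,2)
river: ρ → (2,3,-4)
river: ρ → (-4,5,1)
ρ-cycle length = 10 (tail of 0 descent steps not counted)

10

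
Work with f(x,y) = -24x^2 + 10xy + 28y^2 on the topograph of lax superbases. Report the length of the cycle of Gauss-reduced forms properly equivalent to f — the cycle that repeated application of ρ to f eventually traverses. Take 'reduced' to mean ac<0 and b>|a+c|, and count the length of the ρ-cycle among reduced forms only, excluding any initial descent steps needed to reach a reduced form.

D = 2788, ⌊√D⌋ = 52
river: ρ → (28,46,-6)
river: ρ → (-6,50,12)
river: ρ → (12,46,-14)
river: ρ → (-14,38,24)
river: ρ → (24,10,-28)
river: ρ → (-28,46,6)
river: ρ → (6,50,-12)
river: ρ → (-12,46,14)
river: ρ → (14,38,-24)
river: ρ → (-24,10,28)
ρ-cycle length = 10 (tail of 0 descent steps not counted)

10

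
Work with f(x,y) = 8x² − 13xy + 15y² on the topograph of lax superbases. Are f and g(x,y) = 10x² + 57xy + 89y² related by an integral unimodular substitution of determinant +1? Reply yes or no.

D₁ = -311, D₂ = -311
f: translate: b→3 (≡-13 mod 16), so (8,-13,15)→(8,3,10)
f: reduced (well bottom): (8,3,10) with a≤c, −a<b≤a
g: translate: b→-3 (≡57 mod 20), so (10,57,89)→(10,-3,8)
g: flip: (10,-3,8)→(8,3,10)
g: reduced (well bottom): (8,3,10) with a≤c, −a<b≤a
reduced forms (8, 3, 10) vs (8, 3, 10) ⇒ equivalent

yes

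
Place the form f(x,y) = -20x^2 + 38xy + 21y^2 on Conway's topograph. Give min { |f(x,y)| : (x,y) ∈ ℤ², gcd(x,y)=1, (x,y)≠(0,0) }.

river: ρ → (21,46,-12)
river: ρ → (-12,50,13)
river: ρ → (13,54,-4)
river: ρ → (-4,50,39)
river: ρ → (39,28,-15)
river: ρ → (-15,32,35)
river: ρ → (35,38,-12)
river: ρ → (-12,34,41)
river: ρ → (41,48,-5)
river: ρ → (-5,52,21)
river: ρ → (21,32,-25)
river: ρ → (-25,18,28)
river: ρ → (28,38,-15)
river: ρ → (-15,52,7)
river: ρ → (7,46,-36)
river: ρ → (-36,26,17)
river: ρ → (17,42,-20)
river: ρ → (-20,38,21)
closes: descent 0, river 18
min |a| on river = 4

4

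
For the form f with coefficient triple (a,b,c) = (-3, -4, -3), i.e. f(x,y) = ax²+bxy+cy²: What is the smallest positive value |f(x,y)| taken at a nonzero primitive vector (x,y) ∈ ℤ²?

translate: b→-2 (≡4 mod 6), so (3,4,3)→(3,-2,2)
flip: (3,-2,2)→(2,2,3)
reduced (well bottom): (2,2,3) with a≤c, −a<b≤a
well minimum |f| = |-2| = 2 (negative-definite)

2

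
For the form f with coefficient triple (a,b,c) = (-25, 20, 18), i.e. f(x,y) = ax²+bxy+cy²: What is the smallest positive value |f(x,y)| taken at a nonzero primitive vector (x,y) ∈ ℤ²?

river: ρ → (18,16,-27)
river: ρ → (-27,38,7)
river: ρ → (7,46,-3)
river: ρ → (-3,44,22)
river: ρ → (22,44,-3)
river: ρ → (-3,46,7)
river: ρ → (7,38,-27)
river: ρ → (-27,16,18)
river: ρ → (18,20,-25)
river: ρ → (-25,30,13)
river: ρ → (13,22,-33)
river: ρ → (-33,44,2)
river: ρ → (2,44,-33)
river: ρ → (-33,22,13)
river: ρ → (13,30,-25)
river: ρ → (-25,20,18)
closes: descent 0, river 16
min |a| on river = 2

2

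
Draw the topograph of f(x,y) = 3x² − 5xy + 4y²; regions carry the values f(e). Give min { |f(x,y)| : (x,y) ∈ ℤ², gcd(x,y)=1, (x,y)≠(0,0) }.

translate: b→1 (≡-5 mod 6), so (3,-5,4)→(3,1,2)
flip: (3,1,2)→(2,-1,3)
reduced (well bottom): (2,-1,3) with a≤c, −a<b≤a
well minimum = a = 2

2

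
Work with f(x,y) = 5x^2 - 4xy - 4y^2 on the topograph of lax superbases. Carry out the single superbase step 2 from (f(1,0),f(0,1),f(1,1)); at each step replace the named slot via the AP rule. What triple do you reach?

start (5,-4,-3) = (f(1,0),f(0,1),f(1,1))
replace slot 2: 2·(5+(-3)) − (-4) = 8 → (5,8,-3)

5,8,-3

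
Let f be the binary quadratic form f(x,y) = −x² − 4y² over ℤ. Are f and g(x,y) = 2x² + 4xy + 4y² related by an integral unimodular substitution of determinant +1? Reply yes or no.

D₁ = -16, D₂ = -16
f is negative-definite; reduce −f:
−f: reduced (well bottom): (1,0,4) with a≤c, −a<b≤a
flip sign back: reduced form of f is (-1,0,-4)
g: translate: b→0 (≡4 mod 4), so (2,4,4)→(2,0,2)
g: reduced (well bottom): (2,0,2) with a≤c, −a<b≤a
reduced forms (-1, 0, -4) vs (2, 0, 2) ⇒ inequivalent

no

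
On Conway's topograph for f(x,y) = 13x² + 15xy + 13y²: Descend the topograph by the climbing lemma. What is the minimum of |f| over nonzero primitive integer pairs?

translate: b→-11 (≡15 mod 26), so (13,15,13)→(13,-11,11)
flip: (13,-11,11)→(11,11,13)
reduced (well bottom): (11,11,13) with a≤c, −a<b≤a
well minimum = a = 11

11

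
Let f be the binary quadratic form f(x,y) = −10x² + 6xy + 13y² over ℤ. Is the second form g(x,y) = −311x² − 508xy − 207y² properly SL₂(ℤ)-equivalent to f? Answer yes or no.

D₁ = 556, D₂ = 556
river cycle of f (length 18): (13, 20, -3), (-3, 22, 6), (6, 14, -15), (-15, 16, 5), (5, 14, -18), (-18, 22, 1), (1, 22, -18), (-18, 14, 5), (5, 16, -15), (-15, 14, 6), … (8 more)
river cycle of g (length 18): (-10, 6, 13), (13, 20, -3), (-3, 22, 6), (6, 14, -15), (-15, 16, 5), (5, 14, -18), (-18, 22, 1), (1, 22, -18), (-18, 14, 5), (5, 16, -15), … (8 more)
cycles coincide ⇒ equivalent

yes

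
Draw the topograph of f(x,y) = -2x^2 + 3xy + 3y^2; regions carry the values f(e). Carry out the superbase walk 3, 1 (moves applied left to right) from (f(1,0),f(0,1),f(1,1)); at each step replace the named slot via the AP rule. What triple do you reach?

start (-2,3,4) = (f(1,0),f(0,1),f(1,1))
replace slot 3: 2·((-2)+3) − 4 = -2 → (-2,3,-2)
replace slot 1: 2·(3+(-2)) − (-2) = 4 → (4,3,-2)

4,3,-2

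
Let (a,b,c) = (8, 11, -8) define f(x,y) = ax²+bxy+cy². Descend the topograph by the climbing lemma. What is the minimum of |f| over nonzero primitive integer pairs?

river: ρ → (-8,5,11)
river: ρ → (11,17,-2)
river: ρ → (-2,19,2)
river: ρ → (2,17,-11)
river: ρ → (-11,5,8)
river: ρ → (8,11,-8)
closes: descent 0, river 6
min |a| on river = 2

2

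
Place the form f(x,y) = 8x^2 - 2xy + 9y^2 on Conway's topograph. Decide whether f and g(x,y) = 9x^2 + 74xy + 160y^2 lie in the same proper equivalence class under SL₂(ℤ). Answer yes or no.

D₁ = -284, D₂ = -284
f: reduced (well bottom): (8,-2,9) with a≤c, −a<b≤a
g: translate: b→2 (≡74 mod 18), so (9,74,160)→(9,2,8)
g: flip: (9,2,8)→(8,-2,9)
g: reduced (well bottom): (8,-2,9) with a≤c, −a<b≤a
reduced forms (8, -2, 9) vs (8, -2, 9) ⇒ equivalent

yes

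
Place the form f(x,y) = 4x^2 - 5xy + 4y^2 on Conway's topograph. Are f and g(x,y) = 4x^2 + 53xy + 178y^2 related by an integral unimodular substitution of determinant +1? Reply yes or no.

D₁ = -39, D₂ = -39
f: translate: b→3 (≡-5 mod 8), so (4,-5,4)→(4,3,3)
f: flip: (4,3,3)→(3,-3,4)
f: translate: b→3 (≡-3 mod 6), so (3,-3,4)→(3,3,4)
f: reduced (well bottom): (3,3,4) with a≤c, −a<b≤a
g: translate: b→-3 (≡53 mod 8), so (4,53,178)→(4,-3,3)
g: flip: (4,-3,3)→(3,3,4)
g: reduced (well bottom): (3,3,4) with a≤c, −a<b≤a
reduced forms (3, 3, 4) vs (3, 3, 4) ⇒ equivalent

yes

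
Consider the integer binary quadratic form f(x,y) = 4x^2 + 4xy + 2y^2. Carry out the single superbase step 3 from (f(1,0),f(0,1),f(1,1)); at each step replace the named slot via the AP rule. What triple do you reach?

start (4,2,10) = (f(1,0),f(0,1),f(1,1))
replace slot 3: 2·(4+2) − 10 = 2 → (4,2,2)

4,2,2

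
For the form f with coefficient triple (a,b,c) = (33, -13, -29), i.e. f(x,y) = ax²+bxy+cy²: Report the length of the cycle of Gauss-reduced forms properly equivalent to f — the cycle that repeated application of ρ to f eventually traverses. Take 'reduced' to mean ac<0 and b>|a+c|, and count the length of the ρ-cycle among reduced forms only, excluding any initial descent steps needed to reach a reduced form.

D = 3997, ⌊√D⌋ = 63
descent: ρ → (-29,13,33)  [lands on river]
river: ρ → (33,53,-9)
river: ρ → (-9,55,27)
river: ρ → (27,53,-11)
river: ρ → (-11,57,17)
river: ρ → (17,45,-29)
ρ-cycle length = 6 (tail of 1 descent step not counted)

6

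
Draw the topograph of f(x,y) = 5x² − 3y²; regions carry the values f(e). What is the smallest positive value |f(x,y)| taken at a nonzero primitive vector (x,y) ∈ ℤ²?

descent: ρ → (-3,6,2)  [lands on river]
river: ρ → (2,6,-3)
closes: descent 1, river 2
min |a| on river = 2

2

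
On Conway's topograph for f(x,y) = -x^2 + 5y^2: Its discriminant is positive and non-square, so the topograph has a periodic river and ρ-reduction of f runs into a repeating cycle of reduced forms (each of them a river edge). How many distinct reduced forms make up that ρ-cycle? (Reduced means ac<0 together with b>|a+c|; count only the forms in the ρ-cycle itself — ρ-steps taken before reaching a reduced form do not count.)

D = 20, ⌊√D⌋ = 4
descent: ρ → (5,0,-1)
descent: ρ → (-1,4,1)  [lands on river]
river: ρ → (1,4,-1)
ρ-cycle length = 2 (tail of 2 descent steps not counted)

2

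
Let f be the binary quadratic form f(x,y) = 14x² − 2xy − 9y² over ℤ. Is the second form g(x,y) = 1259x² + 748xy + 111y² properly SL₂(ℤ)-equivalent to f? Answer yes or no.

D₁ = 508, D₂ = 508
river cycle of f (length 12): (-9, 20, 3), (3, 22, -2), (-2, 22, 3), (3, 20, -9), (-9, 16, 7), (7, 12, -13), (-13, 14, 6), (6, 22, -1), (-1, 22, 6), (6, 14, -13), … (2 more)
river cycle of g (length 12): (-9, 20, 3), (3, 22, -2), (-2, 22, 3), (3, 20, -9), (-9, 16, 7), (7, 12, -13), (-13, 14, 6), (6, 22, -1), (-1, 22, 6), (6, 14, -13), … (2 more)
cycles coincide ⇒ equivalent

yes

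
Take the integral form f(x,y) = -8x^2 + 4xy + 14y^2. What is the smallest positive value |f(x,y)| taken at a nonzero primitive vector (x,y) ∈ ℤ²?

descent: ρ → (14,-4,-8)
descent: ρ → (-8,20,2)  [lands on river]
river: ρ → (2,20,-8)
river: ρ → (-8,12,10)
river: ρ → (10,8,-10)
river: ρ → (-10,12,8)
river: ρ → (8,20,-2)
river: ρ → (-2,20,8)
river: ρ → (8,12,-10)
river: ρ → (-10,8,10)
river: ρ → (10,12,-8)
closes: descent 2, river 10
min |a| on river = 2

2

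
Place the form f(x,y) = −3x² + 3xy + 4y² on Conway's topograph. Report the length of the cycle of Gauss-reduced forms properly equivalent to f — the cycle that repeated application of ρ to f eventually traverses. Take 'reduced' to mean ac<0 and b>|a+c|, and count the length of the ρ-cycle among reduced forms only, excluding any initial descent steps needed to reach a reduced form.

D = 57, ⌊√D⌋ = 7
river: ρ → (4,5,-2)
river: ρ → (-2,7,1)
river: ρ → (1,7,-2)
river: ρ → (-2,5,4)
river: ρ → (4,3,-3)
river: ρ → (-3,3,4)
ρ-cycle length = 6 (tail of 0 descent steps not counted)

6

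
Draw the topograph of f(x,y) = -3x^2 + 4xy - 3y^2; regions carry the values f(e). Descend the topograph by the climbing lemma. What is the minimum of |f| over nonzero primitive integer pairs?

translate: b→2 (≡-4 mod 6), so (3,-4,3)→(3,2,2)
flip: (3,2,2)→(2,-2,3)
translate: b→2 (≡-2 mod 4), so (2,-2,3)→(2,2,3)
reduced (well bottom): (2,2,3) with a≤c, −a<b≤a
well minimum |f| = |-2| = 2 (negative-definite)

2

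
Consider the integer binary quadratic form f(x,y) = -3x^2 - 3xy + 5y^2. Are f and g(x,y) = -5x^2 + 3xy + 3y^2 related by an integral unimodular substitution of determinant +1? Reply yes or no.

D₁ = 69, D₂ = 69
river cycle of f (length 4): (5, 3, -3), (-3, 3, 5), (5, 7, -1), (-1, 7, 5)
river cycle of g (length 4): (3, 3, -5), (-5, 7, 1), (1, 7, -5), (-5, 3, 3)
cycles differ ⇒ inequivalent

no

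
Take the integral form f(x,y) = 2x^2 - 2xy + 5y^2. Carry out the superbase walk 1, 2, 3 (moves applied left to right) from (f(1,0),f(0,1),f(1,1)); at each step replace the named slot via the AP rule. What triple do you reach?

start (2,5,5) = (f(1,0),f(0,1),f(1,1))
replace slot 1: 2·(5+5) − 2 = 18 → (18,5,5)
replace slot 2: 2·(18+5) − 5 = 41 → (18,41,5)
replace slot 3: 2·(18+41) − 5 = 113 → (18,41,113)

18,41,113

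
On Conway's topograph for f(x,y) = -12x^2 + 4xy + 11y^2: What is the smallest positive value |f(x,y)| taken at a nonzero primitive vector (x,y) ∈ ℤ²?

river: ρ → (11,18,-5)
river: ρ → (-5,22,3)
river: ρ → (3,20,-12)
river: ρ → (-12,4,11)
closes: descent 0, river 4
min |a| on river = 3

3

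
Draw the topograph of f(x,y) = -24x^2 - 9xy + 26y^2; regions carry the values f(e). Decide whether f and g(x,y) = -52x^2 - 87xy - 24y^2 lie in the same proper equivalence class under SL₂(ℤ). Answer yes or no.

D₁ = 2577, D₂ = 2577
river cycle of f (length 50): (26, 9, -24), (-24, 39, 11), (11, 49, -4), (-4, 47, 23), (23, 45, -6), (-6, 39, 44), (44, 49, -1), (-1, 49, 44), (44, 39, -6), (-6, 45, 23), … (40 more)
river cycle of g (length 50): (-24, 39, 11), (11, 49, -4), (-4, 47, 23), (23, 45, -6), (-6, 39, 44), (44, 49, -1), (-1, 49, 44), (44, 39, -6), (-6, 45, 23), (23, 47, -4), … (40 more)
cycles coincide ⇒ equivalent

yes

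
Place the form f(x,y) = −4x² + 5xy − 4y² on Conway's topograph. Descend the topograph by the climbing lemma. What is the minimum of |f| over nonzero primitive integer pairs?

translate: b→3 (≡-5 mod 8), so (4,-5,4)→(4,3,3)
flip: (4,3,3)→(3,-3,4)
translate: b→3 (≡-3 mod 6), so (3,-3,4)→(3,3,4)
reduced (well bottom): (3,3,4) with a≤c, −a<b≤a
well minimum |f| = |-3| = 3 (negative-definite)

3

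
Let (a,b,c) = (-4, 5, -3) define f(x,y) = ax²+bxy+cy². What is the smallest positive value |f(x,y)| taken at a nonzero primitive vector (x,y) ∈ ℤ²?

translate: b→3 (≡-5 mod 8), so (4,-5,3)→(4,3,2)
flip: (4,3,2)→(2,-3,4)
translate: b→1 (≡-3 mod 4), so (2,-3,4)→(2,1,3)
reduced (well bottom): (2,1,3) with a≤c, −a<b≤a
well minimum |f| = |-2| = 2 (negative-definite)

2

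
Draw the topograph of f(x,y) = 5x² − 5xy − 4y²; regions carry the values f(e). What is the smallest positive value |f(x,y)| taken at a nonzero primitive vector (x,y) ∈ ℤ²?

descent: ρ → (-4,5,5)  [lands on river]
river: ρ → (5,5,-4)
river: ρ → (-4,3,6)
river: ρ → (6,9,-1)
river: ρ → (-1,9,6)
river: ρ → (6,3,-4)
closes: descent 1, river 6
min |a| on river = 1

1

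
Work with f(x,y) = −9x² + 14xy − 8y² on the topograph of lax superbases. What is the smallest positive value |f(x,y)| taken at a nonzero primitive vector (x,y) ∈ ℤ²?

translate: b→4 (≡-14 mod 18), so (9,-14,8)→(9,4,3)
flip: (9,4,3)→(3,-4,9)
translate: b→2 (≡-4 mod 6), so (3,-4,9)→(3,2,8)
reduced (well bottom): (3,2,8) with a≤c, −a<b≤a
well minimum |f| = |-3| = 3 (negative-definite)

3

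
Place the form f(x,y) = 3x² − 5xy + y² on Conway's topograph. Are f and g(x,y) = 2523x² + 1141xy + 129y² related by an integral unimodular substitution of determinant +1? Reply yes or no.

D₁ = 13, D₂ = 13
river cycle of f (length 2): (1, 3, -1), (-1, 3, 1)
river cycle of g (length 2): (-1, 3, 1), (1, 3, -1)
cycles coincide ⇒ equivalent

yes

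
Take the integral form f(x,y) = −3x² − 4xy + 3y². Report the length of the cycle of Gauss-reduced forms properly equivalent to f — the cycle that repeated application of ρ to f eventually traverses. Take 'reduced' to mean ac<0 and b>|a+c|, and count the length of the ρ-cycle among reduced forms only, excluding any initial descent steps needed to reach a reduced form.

D = 52, ⌊√D⌋ = 7
descent: ρ → (3,4,-3)  [lands on river]
river: ρ → (-3,2,4)
river: ρ → (4,6,-1)
river: ρ → (-1,6,4)
river: ρ → (4,2,-3)
river: ρ → (-3,4,3)
river: ρ → (3,2,-4)
river: ρ → (-4,6,1)
river: ρ → (1,6,-4)
river: ρ → (-4,2,3)
ρ-cycle length = 10 (tail of 1 descent step not counted)

10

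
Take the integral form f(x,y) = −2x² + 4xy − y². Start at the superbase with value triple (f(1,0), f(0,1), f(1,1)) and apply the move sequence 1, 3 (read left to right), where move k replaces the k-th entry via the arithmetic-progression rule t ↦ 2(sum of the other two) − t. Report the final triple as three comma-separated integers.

start (-2,-1,1) = (f(1,0),f(0,1),f(1,1))
replace slot 1: 2·((-1)+1) − (-2) = 2 → (2,-1,1)
replace slot 3: 2·(2+(-1)) − 1 = 1 → (2,-1,1)

2,-1,1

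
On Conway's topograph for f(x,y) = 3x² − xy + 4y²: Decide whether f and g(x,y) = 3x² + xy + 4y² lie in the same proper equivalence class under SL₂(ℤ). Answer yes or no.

D₁ = -47, D₂ = -47
f: reduced (well bottom): (3,-1,4) with a≤c, −a<b≤a
g: reduced (well bottom): (3,1,4) with a≤c, −a<b≤a
reduced forms (3, -1, 4) vs (3, 1, 4) ⇒ inequivalent

no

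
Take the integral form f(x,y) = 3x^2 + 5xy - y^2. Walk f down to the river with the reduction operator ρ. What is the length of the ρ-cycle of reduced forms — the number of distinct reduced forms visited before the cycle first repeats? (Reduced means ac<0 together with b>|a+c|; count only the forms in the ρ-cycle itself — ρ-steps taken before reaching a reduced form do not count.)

D = 37, ⌊√D⌋ = 6
river: ρ → (-1,5,3)
river: ρ → (3,1,-3)
river: ρ → (-3,5,1)
river: ρ → (1,5,-3)
river: ρ → (-3,1,3)
river: ρ → (3,5,-1)
ρ-cycle length = 6 (tail of 0 descent steps not counted)

6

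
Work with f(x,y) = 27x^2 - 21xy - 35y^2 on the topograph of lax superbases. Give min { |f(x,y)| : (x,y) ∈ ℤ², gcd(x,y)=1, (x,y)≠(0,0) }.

descent: ρ → (-35,21,27)  [lands on river]
river: ρ → (27,33,-29)
river: ρ → (-29,25,31)
river: ρ → (31,37,-23)
river: ρ → (-23,55,13)
river: ρ → (13,49,-35)
closes: descent 1, river 6
min |a| on river = 13

13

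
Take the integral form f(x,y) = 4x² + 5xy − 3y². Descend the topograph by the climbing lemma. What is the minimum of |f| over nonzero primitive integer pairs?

river: ρ → (-3,7,2)
river: ρ → (2,5,-6)
river: ρ → (-6,7,1)
river: ρ → (1,7,-6)
river: ρ → (-6,5,2)
river: ρ → (2,7,-3)
river: ρ → (-3,5,4)
river: ρ → (4,3,-4)
river: ρ → (-4,5,3)
river: ρ → (3,7,-2)
river: ρ → (-2,5,6)
river: ρ → (6,7,-1)
river: ρ → (-1,7,6)
river: ρ → (6,5,-2)
river: ρ → (-2,7,3)
river: ρ → (3,5,-4)
river: ρ → (-4,3,4)
river: ρ → (4,5,-3)
closes: descent 0, river 18
min |a| on river = 1

1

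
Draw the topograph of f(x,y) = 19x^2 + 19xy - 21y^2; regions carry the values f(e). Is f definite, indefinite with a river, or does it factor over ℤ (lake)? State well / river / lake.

D = b²−4ac = 19² − 4·19·(-21) = 1957
D > 0 non-square ⇒ indefinite ⇒ periodic river

river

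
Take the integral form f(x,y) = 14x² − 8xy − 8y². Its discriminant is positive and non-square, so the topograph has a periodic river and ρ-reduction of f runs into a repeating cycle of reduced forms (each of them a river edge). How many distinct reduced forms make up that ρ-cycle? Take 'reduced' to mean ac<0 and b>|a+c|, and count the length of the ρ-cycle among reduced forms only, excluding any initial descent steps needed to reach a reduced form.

D = 512, ⌊√D⌋ = 22
descent: ρ → (-8,8,14)  [lands on river]
river: ρ → (14,20,-2)
river: ρ → (-2,20,14)
river: ρ → (14,8,-8)
ρ-cycle length = 4 (tail of 1 descent step not counted)

4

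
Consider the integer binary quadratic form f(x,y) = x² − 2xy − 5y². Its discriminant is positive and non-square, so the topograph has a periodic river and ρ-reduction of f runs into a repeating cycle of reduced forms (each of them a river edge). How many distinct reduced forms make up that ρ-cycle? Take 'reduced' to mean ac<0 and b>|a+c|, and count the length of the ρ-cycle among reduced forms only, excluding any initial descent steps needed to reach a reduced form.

D = 24, ⌊√D⌋ = 4
descent: ρ → (-5,2,1)
descent: ρ → (1,4,-2)  [lands on river]
river: ρ → (-2,4,1)
ρ-cycle length = 2 (tail of 2 descent steps not counted)

2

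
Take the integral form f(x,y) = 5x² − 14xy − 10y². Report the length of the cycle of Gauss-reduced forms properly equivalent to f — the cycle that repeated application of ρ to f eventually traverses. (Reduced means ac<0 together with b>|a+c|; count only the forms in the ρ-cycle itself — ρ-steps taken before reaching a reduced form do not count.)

D = 396, ⌊√D⌋ = 19
descent: ρ → (-10,14,5)  [lands on river]
river: ρ → (5,16,-7)
river: ρ → (-7,12,9)
river: ρ → (9,6,-10)
ρ-cycle length = 4 (tail of 1 descent step not counted)

4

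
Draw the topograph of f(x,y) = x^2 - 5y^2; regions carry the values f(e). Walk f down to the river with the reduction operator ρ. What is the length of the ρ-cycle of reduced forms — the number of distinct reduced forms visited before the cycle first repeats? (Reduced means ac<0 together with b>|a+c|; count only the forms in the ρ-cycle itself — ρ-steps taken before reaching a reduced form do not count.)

D = 20, ⌊√D⌋ = 4
descent: ρ → (-5,0,1)
descent: ρ → (1,4,-1)  [lands on river]
river: ρ → (-1,4,1)
ρ-cycle length = 2 (tail of 2 descent steps not counted)

2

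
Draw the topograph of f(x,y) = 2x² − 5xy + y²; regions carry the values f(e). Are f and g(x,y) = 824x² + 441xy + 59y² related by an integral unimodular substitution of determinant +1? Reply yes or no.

D₁ = 17, D₂ = 17
river cycle of f (length 6): (1, 3, -2), (-2, 1, 2), (2, 3, -1), (-1, 3, 2), (2, 1, -2), (-2, 3, 1)
river cycle of g (length 6): (-1, 3, 2), (2, 1, -2), (-2, 3, 1), (1, 3, -2), (-2, 1, 2), (2, 3, -1)
cycles coincide ⇒ equivalent

yes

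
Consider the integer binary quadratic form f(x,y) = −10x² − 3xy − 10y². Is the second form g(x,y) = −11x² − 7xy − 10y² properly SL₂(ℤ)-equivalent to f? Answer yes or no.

D₁ = -391, D₂ = -391
f is negative-definite; reduce −f:
−f: reduced (well bottom): (10,3,10) with a≤c, −a<b≤a
flip sign back: reduced form of f is (-10,-3,-10)
g is negative-definite; reduce −g:
−g: flip: (11,7,10)→(10,-7,11)
−g: reduced (well bottom): (10,-7,11) with a≤c, −a<b≤a
flip sign back: reduced form of g is (-10,7,-11)
reduced forms (-10, -3, -10) vs (-10, 7, -11) ⇒ inequivalent

no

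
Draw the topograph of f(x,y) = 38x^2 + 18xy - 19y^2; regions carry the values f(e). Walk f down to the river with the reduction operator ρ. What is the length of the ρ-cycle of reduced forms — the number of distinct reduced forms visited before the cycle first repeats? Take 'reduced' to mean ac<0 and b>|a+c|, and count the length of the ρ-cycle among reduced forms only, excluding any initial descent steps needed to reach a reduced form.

D = 3212, ⌊√D⌋ = 56
descent: ρ → (-19,20,37)  [lands on river]
river: ρ → (37,54,-2)
river: ρ → (-2,54,37)
river: ρ → (37,20,-19)
river: ρ → (-19,56,1)
river: ρ → (1,56,-19)
ρ-cycle length = 6 (tail of 1 descent step not counted)

6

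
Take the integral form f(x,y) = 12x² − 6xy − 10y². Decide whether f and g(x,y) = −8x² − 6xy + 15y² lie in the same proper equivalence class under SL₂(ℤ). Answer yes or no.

D₁ = 516, D₂ = 516
river cycle of f (length 10): (-10, 6, 12), (12, 18, -4), (-4, 22, 2), (2, 22, -4), (-4, 18, 12), (12, 6, -10), (-10, 14, 8), (8, 18, -6), (-6, 18, 8), (8, 14, -10)
river cycle of g (length 10): (-8, 10, 13), (13, 16, -5), (-5, 14, 16), (16, 18, -3), (-3, 18, 16), (16, 14, -5), (-5, 16, 13), (13, 10, -8), (-8, 22, 1), (1, 22, -8)
cycles differ ⇒ inequivalent

no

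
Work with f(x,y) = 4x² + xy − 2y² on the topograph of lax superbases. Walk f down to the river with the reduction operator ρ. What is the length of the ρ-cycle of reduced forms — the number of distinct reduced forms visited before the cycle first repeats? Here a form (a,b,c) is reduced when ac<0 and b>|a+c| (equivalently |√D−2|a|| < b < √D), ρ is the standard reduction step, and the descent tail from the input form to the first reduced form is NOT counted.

D = 33, ⌊√D⌋ = 5
descent: ρ → (-2,3,3)  [lands on river]
river: ρ → (3,3,-2)
river: ρ → (-2,5,1)
river: ρ → (1,5,-2)
ρ-cycle length = 4 (tail of 1 descent step not counted)

4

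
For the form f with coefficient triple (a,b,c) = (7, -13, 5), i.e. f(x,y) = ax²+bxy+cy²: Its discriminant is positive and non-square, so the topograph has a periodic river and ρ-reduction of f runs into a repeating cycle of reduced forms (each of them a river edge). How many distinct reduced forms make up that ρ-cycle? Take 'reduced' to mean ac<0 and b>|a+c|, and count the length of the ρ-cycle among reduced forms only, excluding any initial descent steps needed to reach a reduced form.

D = 29, ⌊√D⌋ = 5
descent: ρ → (5,3,-1)
descent: ρ → (-1,5,1)  [lands on river]
river: ρ → (1,5,-1)
ρ-cycle length = 2 (tail of 2 descent steps not counted)

2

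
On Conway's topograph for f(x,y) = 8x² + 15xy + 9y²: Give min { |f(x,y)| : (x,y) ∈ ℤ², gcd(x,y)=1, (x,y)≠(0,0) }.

translate: b→-1 (≡15 mod 16), so (8,15,9)→(8,-1,2)
flip: (8,-1,2)→(2,1,8)
reduced (well bottom): (2,1,8) with a≤c, −a<b≤a
well minimum = a = 2

2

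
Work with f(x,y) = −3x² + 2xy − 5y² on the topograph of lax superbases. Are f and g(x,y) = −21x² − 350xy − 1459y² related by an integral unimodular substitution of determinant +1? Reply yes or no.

D₁ = -56, D₂ = -56
f is negative-definite; reduce −f:
−f: reduced (well bottom): (3,-2,5) with a≤c, −a<b≤a
flip sign back: reduced form of f is (-3,2,-5)
g is negative-definite; reduce −g:
−g: translate: b→14 (≡350 mod 42), so (21,350,1459)→(21,14,3)
−g: flip: (21,14,3)→(3,-14,21)
−g: translate: b→-2 (≡-14 mod 6), so (3,-14,21)→(3,-2,5)
−g: reduced (well bottom): (3,-2,5) with a≤c, −a<b≤a
flip sign back: reduced form of g is (-3,2,-5)
reduced forms (-3, 2, -5) vs (-3, 2, -5) ⇒ equivalent

yes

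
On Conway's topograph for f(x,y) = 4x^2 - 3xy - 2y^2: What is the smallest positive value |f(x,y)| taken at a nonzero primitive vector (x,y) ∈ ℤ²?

descent: ρ → (-2,3,4)  [lands on river]
river: ρ → (4,5,-1)
river: ρ → (-1,5,4)
river: ρ → (4,3,-2)
river: ρ → (-2,5,2)
river: ρ → (2,3,-4)
river: ρ → (-4,5,1)
river: ρ → (1,5,-4)
river: ρ → (-4,3,2)
river: ρ → (2,5,-2)
closes: descent 1, river 10
min |a| on river = 1

1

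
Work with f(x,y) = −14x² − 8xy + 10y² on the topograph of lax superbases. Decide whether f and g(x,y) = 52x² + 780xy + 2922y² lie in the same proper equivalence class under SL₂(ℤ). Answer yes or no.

D₁ = 624, D₂ = 624
river cycle of f (length 6): (10, 8, -14), (-14, 20, 4), (4, 20, -14), (-14, 8, 10), (10, 12, -12), (-12, 12, 10)
river cycle of g (length 6): (10, 8, -14), (-14, 20, 4), (4, 20, -14), (-14, 8, 10), (10, 12, -12), (-12, 12, 10)
cycles coincide ⇒ equivalent

yes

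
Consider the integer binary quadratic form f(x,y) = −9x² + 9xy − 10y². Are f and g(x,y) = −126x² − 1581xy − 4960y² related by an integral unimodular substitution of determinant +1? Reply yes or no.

D₁ = -279, D₂ = -279
f is negative-definite; reduce −f:
−f: translate: b→9 (≡-9 mod 18), so (9,-9,10)→(9,9,10)
−f: reduced (well bottom): (9,9,10) with a≤c, −a<b≤a
flip sign back: reduced form of f is (-9,-9,-10)
g is negative-definite; reduce −g:
−g: translate: b→69 (≡1581 mod 252), so (126,1581,4960)→(126,69,10)
−g: flip: (126,69,10)→(10,-69,126)
−g: translate: b→-9 (≡-69 mod 20), so (10,-69,126)→(10,-9,9)
−g: flip: (10,-9,9)→(9,9,10)
−g: reduced (well bottom): (9,9,10) with a≤c, −a<b≤a
flip sign back: reduced form of g is (-9,-9,-10)
reduced forms (-9, -9, -10) vs (-9, -9, -10) ⇒ equivalent

yes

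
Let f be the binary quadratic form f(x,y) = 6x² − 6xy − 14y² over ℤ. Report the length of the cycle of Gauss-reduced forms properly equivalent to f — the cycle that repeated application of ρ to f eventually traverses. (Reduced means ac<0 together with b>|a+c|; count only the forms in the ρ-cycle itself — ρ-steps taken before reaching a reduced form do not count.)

D = 372, ⌊√D⌋ = 19
descent: ρ → (-14,6,6)
descent: ρ → (6,18,-2)  [lands on river]
river: ρ → (-2,18,6)
ρ-cycle length = 2 (tail of 2 descent steps not counted)

2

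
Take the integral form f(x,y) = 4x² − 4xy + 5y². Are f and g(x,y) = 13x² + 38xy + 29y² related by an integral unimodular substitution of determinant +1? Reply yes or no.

D₁ = -64, D₂ = -64
f: translate: b→4 (≡-4 mod 8), so (4,-4,5)→(4,4,5)
f: reduced (well bottom): (4,4,5) with a≤c, −a<b≤a
g: translate: b→12 (≡38 mod 26), so (13,38,29)→(13,12,4)
g: flip: (13,12,4)→(4,-12,13)
g: translate: b→4 (≡-12 mod 8), so (4,-12,13)→(4,4,5)
g: reduced (well bottom): (4,4,5) with a≤c, −a<b≤a
reduced forms (4, 4, 5) vs (4, 4, 5) ⇒ equivalent

yes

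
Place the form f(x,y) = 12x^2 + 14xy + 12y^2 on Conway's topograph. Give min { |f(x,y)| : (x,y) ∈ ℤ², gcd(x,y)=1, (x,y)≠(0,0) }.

translate: b→-10 (≡14 mod 24), so (12,14,12)→(12,-10,10)
flip: (12,-10,10)→(10,10,12)
reduced (well bottom): (10,10,12) with a≤c, −a<b≤a
well minimum = a = 10

10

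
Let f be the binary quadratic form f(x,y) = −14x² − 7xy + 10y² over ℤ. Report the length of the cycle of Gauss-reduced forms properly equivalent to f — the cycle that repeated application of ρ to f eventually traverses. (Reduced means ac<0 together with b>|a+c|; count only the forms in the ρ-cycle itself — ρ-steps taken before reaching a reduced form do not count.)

D = 609, ⌊√D⌋ = 24
descent: ρ → (10,7,-14)  [lands on river]
river: ρ → (-14,21,3)
river: ρ → (3,21,-14)
river: ρ → (-14,7,10)
river: ρ → (10,13,-11)
river: ρ → (-11,9,12)
river: ρ → (12,15,-8)
river: ρ → (-8,17,10)
river: ρ → (10,23,-2)
river: ρ → (-2,21,21)
river: ρ → (21,21,-2)
river: ρ → (-2,23,10)
river: ρ → (10,17,-8)
river: ρ → (-8,15,12)
river: ρ → (12,9,-11)
river: ρ → (-11,13,10)
ρ-cycle length = 16 (tail of 1 descent step not counted)

16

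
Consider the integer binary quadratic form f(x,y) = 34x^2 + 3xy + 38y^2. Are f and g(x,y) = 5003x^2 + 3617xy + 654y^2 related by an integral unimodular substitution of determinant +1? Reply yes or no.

D₁ = -5159, D₂ = -5159
f: reduced (well bottom): (34,3,38) with a≤c, −a<b≤a
g: flip: (5003,3617,654)→(654,-3617,5003)
g: translate: b→307 (≡-3617 mod 1308), so (654,-3617,5003)→(654,307,38)
g: flip: (654,307,38)→(38,-307,654)
g: translate: b→-3 (≡-307 mod 76), so (38,-307,654)→(38,-3,34)
g: flip: (38,-3,34)→(34,3,38)
g: reduced (well bottom): (34,3,38) with a≤c, −a<b≤a
reduced forms (34, 3, 38) vs (34, 3, 38) ⇒ equivalent

yes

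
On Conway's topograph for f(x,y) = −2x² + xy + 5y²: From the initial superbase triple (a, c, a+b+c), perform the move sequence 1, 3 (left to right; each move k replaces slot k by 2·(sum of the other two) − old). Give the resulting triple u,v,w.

start (-2,5,4) = (f(1,0),f(0,1),f(1,1))
replace slot 1: 2·(5+4) − (-2) = 20 → (20,5,4)
replace slot 3: 2·(20+5) − 4 = 46 → (20,5,46)

20,5,46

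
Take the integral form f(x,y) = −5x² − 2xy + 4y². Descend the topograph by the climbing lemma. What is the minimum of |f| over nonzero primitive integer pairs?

descent: ρ → (4,2,-5)  [lands on river]
river: ρ → (-5,8,1)
river: ρ → (1,8,-5)
river: ρ → (-5,2,4)
river: ρ → (4,6,-3)
river: ρ → (-3,6,4)
closes: descent 1, river 6
min |a| on river = 1

1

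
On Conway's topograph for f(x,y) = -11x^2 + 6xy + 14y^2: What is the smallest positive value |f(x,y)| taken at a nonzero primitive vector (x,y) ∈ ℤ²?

river: ρ → (14,22,-3)
river: ρ → (-3,20,21)
river: ρ → (21,22,-2)
river: ρ → (-2,22,21)
river: ρ → (21,20,-3)
river: ρ → (-3,22,14)
river: ρ → (14,6,-11)
river: ρ → (-11,16,9)
river: ρ → (9,20,-7)
river: ρ → (-7,22,6)
river: ρ → (6,14,-19)
river: ρ → (-19,24,1)
river: ρ → (1,24,-19)
river: ρ → (-19,14,6)
river: ρ → (6,22,-7)
river: ρ → (-7,20,9)
river: ρ → (9,16,-11)
river: ρ → (-11,6,14)
closes: descent 0, river 18
min |a| on river = 1

1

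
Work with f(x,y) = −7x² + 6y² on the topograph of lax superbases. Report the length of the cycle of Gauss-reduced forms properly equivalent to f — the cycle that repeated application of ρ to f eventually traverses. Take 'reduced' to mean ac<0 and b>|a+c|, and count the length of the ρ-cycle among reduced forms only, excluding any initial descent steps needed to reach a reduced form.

D = 168, ⌊√D⌋ = 12
descent: ρ → (6,12,-1)  [lands on river]
river: ρ → (-1,12,6)
ρ-cycle length = 2 (tail of 1 descent step not counted)

2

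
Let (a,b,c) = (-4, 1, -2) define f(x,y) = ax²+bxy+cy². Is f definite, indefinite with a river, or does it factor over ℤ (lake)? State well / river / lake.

D = b²−4ac = 1² − 4·(-4)·(-2) = -31
D < 0 ⇒ definite ⇒ every region one sign ⇒ single well

well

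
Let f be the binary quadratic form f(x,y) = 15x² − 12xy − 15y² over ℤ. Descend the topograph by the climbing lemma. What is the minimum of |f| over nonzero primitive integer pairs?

descent: ρ → (-15,12,15)  [lands on river]
river: ρ → (15,18,-12)
river: ρ → (-12,30,3)
river: ρ → (3,30,-12)
river: ρ → (-12,18,15)
river: ρ → (15,12,-15)
river: ρ → (-15,18,12)
river: ρ → (12,30,-3)
river: ρ → (-3,30,12)
river: ρ → (12,18,-15)
closes: descent 1, river 10
min |a| on river = 3

3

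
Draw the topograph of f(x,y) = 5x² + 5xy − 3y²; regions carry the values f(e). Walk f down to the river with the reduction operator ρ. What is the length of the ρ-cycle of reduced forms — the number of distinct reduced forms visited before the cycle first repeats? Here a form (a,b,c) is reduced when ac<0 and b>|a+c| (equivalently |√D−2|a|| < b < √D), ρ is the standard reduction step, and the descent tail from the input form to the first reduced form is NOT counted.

D = 85, ⌊√D⌋ = 9
river: ρ → (-3,7,3)
river: ρ → (3,5,-5)
river: ρ → (-5,5,3)
river: ρ → (3,7,-3)
river: ρ → (-3,5,5)
river: ρ → (5,5,-3)
ρ-cycle length = 6 (tail of 0 descent steps not counted)

6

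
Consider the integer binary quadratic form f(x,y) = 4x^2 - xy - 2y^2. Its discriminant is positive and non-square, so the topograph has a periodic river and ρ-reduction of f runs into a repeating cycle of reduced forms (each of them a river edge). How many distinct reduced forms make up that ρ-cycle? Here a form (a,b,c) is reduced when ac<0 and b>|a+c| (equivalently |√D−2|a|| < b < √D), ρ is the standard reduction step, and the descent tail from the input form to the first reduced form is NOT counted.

D = 33, ⌊√D⌋ = 5
descent: ρ → (-2,5,1)  [lands on river]
river: ρ → (1,5,-2)
river: ρ → (-2,3,3)
river: ρ → (3,3,-2)
ρ-cycle length = 4 (tail of 1 descent step not counted)

4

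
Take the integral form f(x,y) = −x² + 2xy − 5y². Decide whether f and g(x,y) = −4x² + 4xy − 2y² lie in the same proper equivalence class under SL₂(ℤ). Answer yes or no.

D₁ = -16, D₂ = -16
f is negative-definite; reduce −f:
−f: translate: b→0 (≡-2 mod 2), so (1,-2,5)→(1,0,4)
−f: reduced (well bottom): (1,0,4) with a≤c, −a<b≤a
flip sign back: reduced form of f is (-1,0,-4)
g is negative-definite; reduce −g:
−g: translate: b→4 (≡-4 mod 8), so (4,-4,2)→(4,4,2)
−g: flip: (4,4,2)→(2,-4,4)
−g: translate: b→0 (≡-4 mod 4), so (2,-4,4)→(2,0,2)
−g: reduced (well bottom): (2,0,2) with a≤c, −a<b≤a
flip sign back: reduced form of g is (-2,0,-2)
reduced forms (-1, 0, -4) vs (-2, 0, -2) ⇒ inequivalent

no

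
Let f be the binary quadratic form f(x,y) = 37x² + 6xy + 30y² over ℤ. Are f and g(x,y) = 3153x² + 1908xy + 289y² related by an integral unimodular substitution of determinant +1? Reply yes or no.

D₁ = -4404, D₂ = -4404
f: flip: (37,6,30)→(30,-6,37)
f: reduced (well bottom): (30,-6,37) with a≤c, −a<b≤a
g: flip: (3153,1908,289)→(289,-1908,3153)
g: translate: b→-174 (≡-1908 mod 578), so (289,-1908,3153)→(289,-174,30)
g: flip: (289,-174,30)→(30,174,289)
g: translate: b→-6 (≡174 mod 60), so (30,174,289)→(30,-6,37)
g: reduced (well bottom): (30,-6,37) with a≤c, −a<b≤a
reduced forms (30, -6, 37) vs (30, -6, 37) ⇒ equivalent

yes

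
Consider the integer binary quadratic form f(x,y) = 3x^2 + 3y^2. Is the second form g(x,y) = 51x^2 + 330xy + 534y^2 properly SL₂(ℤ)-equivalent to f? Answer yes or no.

D₁ = -36, D₂ = -36
f: reduced (well bottom): (3,0,3) with a≤c, −a<b≤a
g: translate: b→24 (≡330 mod 102), so (51,330,534)→(51,24,3)
g: flip: (51,24,3)→(3,-24,51)
g: translate: b→0 (≡-24 mod 6), so (3,-24,51)→(3,0,3)
g: reduced (well bottom): (3,0,3) with a≤c, −a<b≤a
reduced forms (3, 0, 3) vs (3, 0, 3) ⇒ equivalent

yes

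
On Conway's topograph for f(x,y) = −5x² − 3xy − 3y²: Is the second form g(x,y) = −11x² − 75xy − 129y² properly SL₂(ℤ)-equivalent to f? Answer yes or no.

D₁ = -51, D₂ = -51
f is negative-definite; reduce −f:
−f: flip: (5,3,3)→(3,-3,5)
−f: translate: b→3 (≡-3 mod 6), so (3,-3,5)→(3,3,5)
−f: reduced (well bottom): (3,3,5) with a≤c, −a<b≤a
flip sign back: reduced form of f is (-3,-3,-5)
g is negative-definite; reduce −g:
−g: translate: b→9 (≡75 mod 22), so (11,75,129)→(11,9,3)
−g: flip: (11,9,3)→(3,-9,11)
−g: translate: b→3 (≡-9 mod 6), so (3,-9,11)→(3,3,5)
−g: reduced (well bottom): (3,3,5) with a≤c, −a<b≤a
flip sign back: reduced form of g is (-3,-3,-5)
reduced forms (-3, -3, -5) vs (-3, -3, -5) ⇒ equivalent

yes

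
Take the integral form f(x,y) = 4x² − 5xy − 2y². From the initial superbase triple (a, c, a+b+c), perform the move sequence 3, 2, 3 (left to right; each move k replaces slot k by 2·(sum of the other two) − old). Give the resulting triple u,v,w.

start (4,-2,-3) = (f(1,0),f(0,1),f(1,1))
replace slot 3: 2·(4+(-2)) − (-3) = 7 → (4,-2,7)
replace slot 2: 2·(4+7) − (-2) = 24 → (4,24,7)
replace slot 3: 2·(4+24) − 7 = 49 → (4,24,49)

4,24,49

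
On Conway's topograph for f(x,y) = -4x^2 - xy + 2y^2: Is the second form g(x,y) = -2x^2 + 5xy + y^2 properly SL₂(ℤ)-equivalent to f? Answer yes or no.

D₁ = 33, D₂ = 33
river cycle of f (length 4): (2, 5, -1), (-1, 5, 2), (2, 3, -3), (-3, 3, 2)
river cycle of g (length 4): (1, 5, -2), (-2, 3, 3), (3, 3, -2), (-2, 5, 1)
cycles differ ⇒ inequivalent

no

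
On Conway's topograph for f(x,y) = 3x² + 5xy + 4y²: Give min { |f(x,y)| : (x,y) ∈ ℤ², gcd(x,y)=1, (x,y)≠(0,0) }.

translate: b→-1 (≡5 mod 6), so (3,5,4)→(3,-1,2)
flip: (3,-1,2)→(2,1,3)
reduced (well bottom): (2,1,3) with a≤c, −a<b≤a
well minimum = a = 2

2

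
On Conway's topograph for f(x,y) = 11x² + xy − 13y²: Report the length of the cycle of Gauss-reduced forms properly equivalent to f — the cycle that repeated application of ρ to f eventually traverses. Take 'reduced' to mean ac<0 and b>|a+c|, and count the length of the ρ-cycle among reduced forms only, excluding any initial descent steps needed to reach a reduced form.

D = 573, ⌊√D⌋ = 23
descent: ρ → (-13,-1,11)
descent: ρ → (11,23,-1)  [lands on river]
river: ρ → (-1,23,11)
river: ρ → (11,21,-3)
river: ρ → (-3,21,11)
ρ-cycle length = 4 (tail of 2 descent steps not counted)

4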